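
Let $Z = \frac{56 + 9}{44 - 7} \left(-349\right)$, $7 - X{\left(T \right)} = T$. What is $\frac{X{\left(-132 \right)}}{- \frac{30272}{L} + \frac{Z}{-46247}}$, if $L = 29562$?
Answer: $- \frac{3515636032701}{25564492919} \approx -137.52$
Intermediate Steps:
$X{\left(T \right)} = 7 - T$
$Z = - \frac{22685}{37}$ ($Z = \frac{65}{37} \left(-349\right) = - \frac{22685}{37} \approx -613.11$)
$\frac{X{\left(-132 \right)}}{- \frac{30272}{L} + \frac{Z}{-46247}} = \frac{7 - -132}{- \frac{30272}{29562} - \frac{22685}{37 \left(-46247\right)}} = \frac{7 + 132}{\left(-30272\right) \frac{1}{29562} - - \frac{22685}{1711139}} = \frac{139}{- \frac{15136}{14781} + \frac{22685}{1711139}} = \frac{139}{- \frac{25564492919}{25292345559}} = 139 \left(- \frac{25292345559}{25564492919}\right) = - \frac{3515636032701}{25564492919}$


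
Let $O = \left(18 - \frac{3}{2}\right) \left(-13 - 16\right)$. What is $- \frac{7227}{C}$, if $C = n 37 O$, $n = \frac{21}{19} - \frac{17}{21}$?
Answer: $\frac{87381}{63307} \approx 1.3803$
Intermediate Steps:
$O = - \frac{957}{2}$ ($O = \left(18 - \frac{3}{2}\right) \left(-29\right) = \frac{33}{2} \left(-29\right) = - \frac{957}{2} \approx -478.5$)
$n = \frac{118}{399}$ ($n = 21 \cdot \frac{1}{19} - \frac{17}{21} = \frac{21}{19} - \frac{17}{21} = \frac{118}{399} \approx 0.29574$)
$C = - \frac{696377}{133}$ ($C = \frac{118}{399} \cdot 37 \left(- \frac{957}{2}\right) = \frac{4366}{399} \left(- \frac{957}{2}\right) = - \frac{696377}{133} \approx -5235.9$)
$- \frac{7227}{C} = - \frac{7227}{- \frac{696377}{133}} = \left(-7227\right) \left(- \frac{133}{696377}\right) = \frac{87381}{63307}$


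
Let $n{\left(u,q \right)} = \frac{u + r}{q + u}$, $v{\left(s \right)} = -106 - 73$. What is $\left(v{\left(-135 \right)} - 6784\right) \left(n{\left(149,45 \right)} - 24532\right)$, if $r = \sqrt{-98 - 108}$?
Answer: $\frac{33137327817}{194} - \frac{6963 i \sqrt{206}}{194} \approx 1.7081 \cdot 10^{8} - 515.14 i$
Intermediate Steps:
$r = i \sqrt{206}$ ($r = \sqrt{-206} = i \sqrt{206} \approx 14.353 i$)
$v{\left(s \right)} = -179$
$n{\left(u,q \right)} = \frac{u + i \sqrt{206}}{q + u}$
$\left(v{\left(-135 \right)} - 6784\right) \left(n{\left(149,45 \right)} - 24532\right) = \left(-179 - 6784\right) \left(\frac{149 + i \sqrt{206}}{45 + 149} - 24532\right) = - 6963 \left(\frac{149 + i \sqrt{206}}{194} - 24532\right) = - 6963 \left(\left(\frac{149}{194} + \frac{i \sqrt{206}}{194}\right) - 24532\right) = - 6963 \left(- \frac{4759059}{194} + \frac{i \sqrt{206}}{194}\right) = \frac{33137327817}{194} - \frac{6963 i \sqrt{206}}{194}$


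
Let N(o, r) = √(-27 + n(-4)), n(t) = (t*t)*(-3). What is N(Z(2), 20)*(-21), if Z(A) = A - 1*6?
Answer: -105*I*√3 ≈ -181.87*I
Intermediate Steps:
Z(A) = -6 + A (Z(A) = A - 6 = -6 + A)
n(t) = -3*t² (n(t) = t²*(-3) = -3*t²)
N(o, r) = 5*I*√3 (N(o, r) = √(-27 - 3*(-4)²) = √(-27 - 3*16) = √(-27 - 48) = √(-75) = 5*I*√3)
N(Z(2), 20)*(-21) = (5*I*√3)*(-21) = -105*I*√3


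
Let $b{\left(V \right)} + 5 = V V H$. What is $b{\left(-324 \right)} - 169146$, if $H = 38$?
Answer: $3819937$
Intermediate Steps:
$b{\left(V \right)} = -5 + 38 V^{2}$ ($b{\left(V \right)} = -5 + V V 38 = -5 + V^{2} \cdot 38 = -5 + 38 V^{2}$)
$b{\left(-324 \right)} - 169146 = \left(-5 + 38 \left(-324\right)^{2}\right) - 169146 = \left(-5 + 38 \cdot 104976\right) - 169146 = \left(-5 + 3989088\right) - 169146 = 3989083 - 169146 = 3819937$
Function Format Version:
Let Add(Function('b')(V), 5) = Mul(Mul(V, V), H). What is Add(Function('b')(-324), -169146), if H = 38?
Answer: 3819937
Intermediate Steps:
Function('b')(V) = Add(-5, Mul(38, Pow(V, 2))) (Function('b')(V) = Add(-5, Mul(Mul(V, V), 38)) = Add(-5, Mul(Pow(V, 2), 38)) = Add(-5, Mul(38, Pow(V, 2))))
Add(Function('b')(-324), -169146) = Add(Add(-5, Mul(38, Pow(-324, 2))), -169146) = Add(Add(-5, Mul(38, 104976)), -169146) = Add(Add(-5, 3989088), -169146) = Add(3989083, -169146) = 3819937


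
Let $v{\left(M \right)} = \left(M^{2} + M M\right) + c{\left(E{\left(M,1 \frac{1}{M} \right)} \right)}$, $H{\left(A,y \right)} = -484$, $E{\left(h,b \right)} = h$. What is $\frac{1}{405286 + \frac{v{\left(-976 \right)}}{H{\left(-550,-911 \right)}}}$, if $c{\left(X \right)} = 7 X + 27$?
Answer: $\frac{44}{17660007} \approx 2.4915 \cdot 10^{-6}$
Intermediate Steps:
$c{\left(X \right)} = 27 + 7 X$
$v{\left(M \right)} = 27 + 2 M^{2} + 7 M$ ($v{\left(M \right)} = \left(M^{2} + M M\right) + \left(27 + 7 M\right) = \left(M^{2} + M^{2}\right) + \left(27 + 7 M\right) = 2 M^{2} + \left(27 + 7 M\right) = 27 + 2 M^{2} + 7 M$)
$\frac{1}{405286 + \frac{v{\left(-976 \right)}}{H{\left(-550,-911 \right)}}} = \frac{1}{405286 + \frac{27 + 2 \left(-976\right)^{2} + 7 \left(-976\right)}{-484}} = \frac{1}{405286 + \left(27 + 2 \cdot 952576 - 6832\right) \left(- \frac{1}{484}\right)} = \frac{1}{405286 + \left(27 + 1905152 - 6832\right) \left(- \frac{1}{484}\right)} = \frac{1}{405286 + 1898347 \left(- \frac{1}{484}\right)} = \frac{1}{405286 - \frac{172577}{44}} = \frac{1}{\frac{17660007}{44}} = \frac{44}{17660007}$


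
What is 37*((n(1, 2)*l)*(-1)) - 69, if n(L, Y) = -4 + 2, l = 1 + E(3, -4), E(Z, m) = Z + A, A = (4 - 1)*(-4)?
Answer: -661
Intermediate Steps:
A = -12 (A = 3*(-4) = -12)
E(Z, m) = -12 + Z (E(Z, m) = Z - 12 = -12 + Z)
l = -8 (l = 1 + (-12 + 3) = 1 - 9 = -8)
n(L, Y) = -2
37*((n(1, 2)*l)*(-1)) - 69 = 37*(-2*(-8)*(-1)) - 69 = 37*(16*(-1)) - 69 = 37*(-16) - 69 = -592 - 69 = -661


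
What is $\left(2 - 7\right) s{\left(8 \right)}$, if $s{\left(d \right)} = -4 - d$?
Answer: $60$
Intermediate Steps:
$\left(2 - 7\right) s{\left(8 \right)} = \left(2 - 7\right) \left(-4 - 8\right) = - 5 \left(-4 - 8\right) = \left(-5\right) \left(-12\right) = 60$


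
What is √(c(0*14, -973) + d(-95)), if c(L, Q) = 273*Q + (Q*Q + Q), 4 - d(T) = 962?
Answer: √679169 ≈ 824.12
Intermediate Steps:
d(T) = -958 (d(T) = 4 - 1*962 = 4 - 962 = -958)
c(L, Q) = Q² + 274*Q (c(L, Q) = 273*Q + (Q² + Q) = 273*Q + (Q + Q²) = Q² + 274*Q)
√(c(0*14, -973) + d(-95)) = √(-973*(274 - 973) - 958) = √(-973*(-699) - 958) = √(680127 - 958) = √679169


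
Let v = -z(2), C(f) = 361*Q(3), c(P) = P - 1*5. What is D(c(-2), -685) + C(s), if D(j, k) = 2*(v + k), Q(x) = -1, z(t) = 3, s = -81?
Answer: -1737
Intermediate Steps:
c(P) = -5 + P (c(P) = P - 5 = -5 + P)
C(f) = -361 (C(f) = 361*(-1) = -361)
v = -3 (v = -1*3 = -3)
D(j, k) = -6 + 2*k (D(j, k) = 2*(-3 + k) = -6 + 2*k)
D(c(-2), -685) + C(s) = (-6 + 2*(-685)) - 361 = (-6 - 1370) - 361 = -1376 - 361 = -1737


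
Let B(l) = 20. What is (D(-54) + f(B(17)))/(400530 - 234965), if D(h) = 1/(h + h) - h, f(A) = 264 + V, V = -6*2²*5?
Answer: 21383/17881020 ≈ 0.0011958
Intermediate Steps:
V = -120 (V = -6*4*5 = -24*5 = -120)
f(A) = 144 (f(A) = 264 - 120 = 144)
D(h) = 1/(2*h) - h
(D(-54) + f(B(17)))/(400530 - 234965) = (((½)/(-54) - 1*(-54)) + 144)/(400530 - 234965) = (((½)*(-1/54) + 54) + 144)/165565 = ((-1/108 + 54) + 144)*(1/165565) = (5831/108 + 144)*(1/165565) = (21383/108)*(1/165565) = 21383/17881020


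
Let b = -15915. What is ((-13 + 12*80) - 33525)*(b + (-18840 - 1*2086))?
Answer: 1200206098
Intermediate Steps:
((-13 + 12*80) - 33525)*(b + (-18840 - 1*2086)) = ((-13 + 12*80) - 33525)*(-15915 + (-18840 - 1*2086)) = ((-13 + 960) - 33525)*(-15915 + (-18840 - 2086)) = (947 - 33525)*(-15915 - 20926) = -32578*(-36841) = 1200206098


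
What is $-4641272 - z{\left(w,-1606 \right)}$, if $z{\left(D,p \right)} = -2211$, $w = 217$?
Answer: $-4639061$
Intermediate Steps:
$-4641272 - z{\left(w,-1606 \right)} = -4641272 - -2211 = -4641272 + 2211 = -4639061$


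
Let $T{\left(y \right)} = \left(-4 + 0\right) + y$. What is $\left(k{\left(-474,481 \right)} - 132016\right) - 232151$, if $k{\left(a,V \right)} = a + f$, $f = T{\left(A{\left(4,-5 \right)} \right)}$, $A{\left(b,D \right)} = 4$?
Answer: $-364641$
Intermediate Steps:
$T{\left(y \right)} = -4 + y$
$f = 0$ ($f = -4 + 4 = 0$)
$k{\left(a,V \right)} = a$ ($k{\left(a,V \right)} = a + 0 = a$)
$\left(k{\left(-474,481 \right)} - 132016\right) - 232151 = \left(-474 - 132016\right) - 232151 = -132490 - 232151 = -364641$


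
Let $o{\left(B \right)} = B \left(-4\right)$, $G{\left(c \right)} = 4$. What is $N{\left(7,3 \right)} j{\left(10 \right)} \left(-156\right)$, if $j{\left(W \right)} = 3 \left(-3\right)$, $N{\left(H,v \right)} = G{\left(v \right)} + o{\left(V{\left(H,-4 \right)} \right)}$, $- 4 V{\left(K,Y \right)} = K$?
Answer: $15444$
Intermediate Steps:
$V{\left(K,Y \right)} = - \frac{K}{4}$
$o{\left(B \right)} = - 4 B$
$N{\left(H,v \right)} = 4 + H$ ($N{\left(H,v \right)} = 4 - 4 \left(- \frac{H}{4}\right) = 4 + H$)
$j{\left(W \right)} = -9$
$N{\left(7,3 \right)} j{\left(10 \right)} \left(-156\right) = \left(4 + 7\right) \left(-9\right) \left(-156\right) = 11 \left(-9\right) \left(-156\right) = \left(-99\right) \left(-156\right) = 15444$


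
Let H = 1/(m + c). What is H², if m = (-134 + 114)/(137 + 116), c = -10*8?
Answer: 64009/410467600 ≈ 0.00015594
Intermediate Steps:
c = -80
m = -20/253 ≈ -0.079051
H = -253/20260 (H = 1/(-20/253 - 80) = 1/(-20260/253) = -253/20260 ≈ -0.012488)
H² = (-253/20260)² = 64009/410467600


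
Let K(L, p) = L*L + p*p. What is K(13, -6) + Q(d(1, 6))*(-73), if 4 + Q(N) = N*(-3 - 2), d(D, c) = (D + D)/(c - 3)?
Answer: 2221/3 ≈ 740.33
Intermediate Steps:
d(D, c) = 2*D/(-3 + c) (d(D, c) = (2*D)/(-3 + c) = 2*D/(-3 + c))
K(L, p) = L² + p²
Q(N) = -4 - 5*N (Q(N) = -4 + N*(-3 - 2) = -4 + N*(-5) = -4 - 5*N)
K(13, -6) + Q(d(1, 6))*(-73) = (13² + (-6)²) + (-4 - 10/(-3 + 6))*(-73) = (169 + 36) + (-4 - 10/3)*(-73) = 205 + (-4 - 10/3)*(-73) = 205 - 22/3*(-73) = 205 + 1606/3 = 2221/3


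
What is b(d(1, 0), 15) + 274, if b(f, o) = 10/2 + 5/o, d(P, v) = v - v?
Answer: 838/3 ≈ 279.33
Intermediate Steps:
d(P, v) = 0
b(f, o) = 5 + 5/o (b(f, o) = 10*(½) + 5/o = 5 + 5/o)
b(d(1, 0), 15) + 274 = (5 + 5/15) + 274 = (5 + 5*(1/15)) + 274 = (5 + ⅓) + 274 = 16/3 + 274 = 838/3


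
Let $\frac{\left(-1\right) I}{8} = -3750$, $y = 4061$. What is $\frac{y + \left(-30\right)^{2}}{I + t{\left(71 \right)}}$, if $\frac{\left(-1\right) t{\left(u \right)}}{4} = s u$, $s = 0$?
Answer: $\frac{4961}{30000} \approx 0.16537$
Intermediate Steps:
$t{\left(u \right)} = 0$ ($t{\left(u \right)} = - 4 \cdot 0 u = \left(-4\right) 0 = 0$)
$I = 30000$ ($I = \left(-8\right) \left(-3750\right) = 30000$)
$\frac{y + \left(-30\right)^{2}}{I + t{\left(71 \right)}} = \frac{4061 + \left(-30\right)^{2}}{30000 + 0} = \frac{4061 + 900}{30000} = 4961 \cdot \frac{1}{30000} = \frac{4961}{30000}$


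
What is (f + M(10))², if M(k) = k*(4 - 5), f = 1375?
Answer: 1863225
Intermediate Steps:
M(k) = -k (M(k) = k*(-1) = -k)
(f + M(10))² = (1375 - 1*10)² = (1375 - 10)² = 1365² = 1863225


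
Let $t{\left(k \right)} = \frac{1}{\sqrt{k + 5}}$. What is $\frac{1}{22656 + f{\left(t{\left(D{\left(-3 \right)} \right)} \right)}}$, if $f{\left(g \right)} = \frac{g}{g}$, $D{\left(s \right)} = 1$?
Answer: $\frac{1}{22657} \approx 4.4136 \cdot 10^{-5}$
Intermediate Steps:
$t{\left(k \right)} = \frac{1}{\sqrt{5 + k}}$
$f{\left(g \right)} = 1$
$\frac{1}{22656 + f{\left(t{\left(D{\left(-3 \right)} \right)} \right)}} = \frac{1}{22656 + 1} = \frac{1}{22657}$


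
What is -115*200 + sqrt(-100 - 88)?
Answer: -23000 + 2*I*sqrt(47) ≈ -23000.0 + 13.711*I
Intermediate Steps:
-115*200 + sqrt(-100 - 88) = -23000 + sqrt(-188) = -23000 + 2*I*sqrt(47)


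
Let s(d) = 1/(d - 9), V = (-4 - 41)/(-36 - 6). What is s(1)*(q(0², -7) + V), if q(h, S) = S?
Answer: 83/112 ≈ 0.74107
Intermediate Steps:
V = 15/14 (V = -45/(-42) = -45*(-1/42) = 15/14 ≈ 1.0714)
s(d) = 1/(-9 + d)
s(1)*(q(0², -7) + V) = (-7 + 15/14)/(-9 + 1) = -83/14/(-8) = -⅛*(-83/14) = 83/112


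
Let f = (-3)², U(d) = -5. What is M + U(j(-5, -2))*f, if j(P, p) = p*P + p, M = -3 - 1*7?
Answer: -55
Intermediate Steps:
M = -10 (M = -3 - 7 = -10)
j(P, p) = p + P*p (j(P, p) = P*p + p = p + P*p)
f = 9
M + U(j(-5, -2))*f = -10 - 5*9 = -10 - 45 = -55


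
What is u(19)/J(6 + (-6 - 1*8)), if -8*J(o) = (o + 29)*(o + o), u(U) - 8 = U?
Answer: 9/14 ≈ 0.64286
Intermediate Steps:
u(U) = 8 + U
J(o) = -o*(29 + o)/4 (J(o) = -(o + 29)*(o + o)/8 = -(29 + o)*2*o/8 = -o*(29 + o)/4)
u(19)/J(6 + (-6 - 1*8)) = (8 + 19)/((-(6 + (-6 - 1*8))*(29 + (6 + (-6 - 1*8)))/4)) = 27/((-(6 + (-6 - 8))*(29 + (6 + (-6 - 8)))/4)) = 27/((-(6 - 14)*(29 + (6 - 14))/4)) = 27/((-¼*(-8)*(29 - 8))) = 27/((-¼*(-8)*21)) = 27/42 = 27*(1/42) = 9/14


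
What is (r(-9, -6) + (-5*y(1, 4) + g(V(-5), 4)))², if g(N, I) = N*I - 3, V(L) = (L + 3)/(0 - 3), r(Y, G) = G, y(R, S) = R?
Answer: 1156/9 ≈ 128.44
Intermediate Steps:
V(L) = -1 - L/3 (V(L) = (3 + L)/(-3) = (3 + L)*(-⅓) = -1 - L/3)
g(N, I) = -3 + I*N (g(N, I) = I*N - 3 = -3 + I*N)
(r(-9, -6) + (-5*y(1, 4) + g(V(-5), 4)))² = (-6 + (-5*1 + (-3 + 4*(-1 - ⅓*(-5)))))² = (-6 + (-5 + (-3 + 4*(-1 + 5/3))))² = (-6 + (-5 + (-3 + 4*(⅔))))² = (-6 + (-5 + (-3 + 8/3)))² = (-6 + (-5 - ⅓))² = (-6 - 16/3)² = (-34/3)² = 1156/9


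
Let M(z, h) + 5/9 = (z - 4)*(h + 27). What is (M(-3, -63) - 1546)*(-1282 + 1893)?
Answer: -7118761/9 ≈ -7.9097e+5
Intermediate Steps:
M(z, h) = -5/9 + (-4 + z)*(27 + h) (M(z, h) = -5/9 + (z - 4)*(h + 27) = -5/9 + (-4 + z)*(27 + h))
(M(-3, -63) - 1546)*(-1282 + 1893) = ((-977/9 - 4*(-63) + 27*(-3) - 63*(-3)) - 1546)*(-1282 + 1893) = ((-977/9 + 252 - 81 + 189) - 1546)*611 = (2263/9 - 1546)*611 = -11651/9*611 = -7118761/9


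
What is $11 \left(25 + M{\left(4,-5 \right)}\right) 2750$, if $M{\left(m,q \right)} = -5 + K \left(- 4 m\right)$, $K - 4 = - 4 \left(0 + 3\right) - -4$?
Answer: $2541000$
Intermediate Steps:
$K = -4$ ($K = 4 - \left(-4 + 4 \left(0 + 3\right)\right) = 4 + \left(\left(-4\right) 3 + 4\right) = 4 + \left(-12 + 4\right) = 4 - 8 = -4$)
$M{\left(m,q \right)} = -5 + 16 m$ ($M{\left(m,q \right)} = -5 - 4 \left(- 4 m\right) = -5 + 16 m$)
$11 \left(25 + M{\left(4,-5 \right)}\right) 2750 = 11 \left(25 + \left(-5 + 16 \cdot 4\right)\right) 2750 = 11 \left(25 + \left(-5 + 64\right)\right) 2750 = 11 \left(25 + 59\right) 2750 = 11 \cdot 84 \cdot 2750 = 924 \cdot 2750 = 2541000$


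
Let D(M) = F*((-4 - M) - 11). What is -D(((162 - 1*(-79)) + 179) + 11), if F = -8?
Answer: -3568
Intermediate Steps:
D(M) = 120 + 8*M (D(M) = -8*((-4 - M) - 11) = -8*(-15 - M) = 120 + 8*M)
-D(((162 - 1*(-79)) + 179) + 11) = -(120 + 8*(((162 - 1*(-79)) + 179) + 11)) = -(120 + 8*(((162 + 79) + 179) + 11)) = -(120 + 8*((241 + 179) + 11)) = -(120 + 8*(420 + 11)) = -(120 + 8*431) = -(120 + 3448) = -1*3568 = -3568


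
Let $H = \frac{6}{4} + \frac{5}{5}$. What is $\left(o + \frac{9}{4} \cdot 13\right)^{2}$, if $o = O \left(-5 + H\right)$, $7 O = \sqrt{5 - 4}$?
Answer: $\frac{654481}{784} \approx 834.8$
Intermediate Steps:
$O = \frac{1}{7}$ ($O = \frac{\sqrt{5 - 4}}{7} = \frac{\sqrt{1}}{7} = \frac{1}{7} \cdot 1 = \frac{1}{7} \approx 0.14286$)
$H = \frac{5}{2}$ ($H = 6 \cdot \frac{1}{4} + 5 \cdot \frac{1}{5} = \frac{3}{2} + 1 = \frac{5}{2} \approx 2.5$)
$o = - \frac{5}{14}$ ($o = \frac{-5 + \frac{5}{2}}{7} = \frac{1}{7} \left(- \frac{5}{2}\right) = - \frac{5}{14} \approx -0.35714$)
$\left(o + \frac{9}{4} \cdot 13\right)^{2} = \left(- \frac{5}{14} + \frac{9}{4} \cdot 13\right)^{2} = \left(- \frac{5}{14} + \frac{117}{4}\right)^{2} = \left(\frac{809}{28}\right)^{2} = \frac{654481}{784}$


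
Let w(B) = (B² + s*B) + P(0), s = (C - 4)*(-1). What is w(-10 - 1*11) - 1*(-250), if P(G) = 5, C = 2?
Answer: 654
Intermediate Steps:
s = 2 (s = (2 - 4)*(-1) = -2*(-1) = 2)
w(B) = 5 + B² + 2*B (w(B) = (B² + 2*B) + 5 = 5 + B² + 2*B)
w(-10 - 1*11) - 1*(-250) = (5 + (-10 - 1*11)² + 2*(-10 - 1*11)) - 1*(-250) = (5 + (-10 - 11)² + 2*(-10 - 11)) + 250 = (5 + (-21)² + 2*(-21)) + 250 = (5 + 441 - 42) + 250 = 404 + 250 = 654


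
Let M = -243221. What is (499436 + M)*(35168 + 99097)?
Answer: 34400706975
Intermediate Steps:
(499436 + M)*(35168 + 99097) = (499436 - 243221)*(35168 + 99097) = 256215*134265 = 34400706975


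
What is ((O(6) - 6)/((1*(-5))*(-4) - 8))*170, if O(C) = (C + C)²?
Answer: 1955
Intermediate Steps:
O(C) = 4*C² (O(C) = (2*C)² = 4*C²)
((O(6) - 6)/((1*(-5))*(-4) - 8))*170 = ((4*6² - 6)/((1*(-5))*(-4) - 8))*170 = ((4*36 - 6)/(-5*(-4) - 8))*170 = ((144 - 6)/(20 - 8))*170 = (138/12)*170 = (138*(1/12))*170 = (23/2)*170 = 1955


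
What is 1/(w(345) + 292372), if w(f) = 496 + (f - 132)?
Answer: 1/293081 ≈ 3.4120e-6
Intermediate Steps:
w(f) = 364 + f (w(f) = 496 + (-132 + f) = 364 + f)
1/(w(345) + 292372) = 1/((364 + 345) + 292372) = 1/(709 + 292372) = 1/293081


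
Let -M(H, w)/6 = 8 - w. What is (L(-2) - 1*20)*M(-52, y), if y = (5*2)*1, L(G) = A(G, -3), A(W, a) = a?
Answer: -276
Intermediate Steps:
L(G) = -3
y = 10 (y = 10*1 = 10)
M(H, w) = -48 + 6*w (M(H, w) = -6*(8 - w) = -48 + 6*w)
(L(-2) - 1*20)*M(-52, y) = (-3 - 1*20)*(-48 + 6*10) = (-3 - 20)*(-48 + 60) = -23*12 = -276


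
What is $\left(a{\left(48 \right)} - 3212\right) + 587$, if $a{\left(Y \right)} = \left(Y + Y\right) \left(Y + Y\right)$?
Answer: $6591$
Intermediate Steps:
$a{\left(Y \right)} = 4 Y^{2}$ ($a{\left(Y \right)} = 2 Y 2 Y = 4 Y^{2}$)
$\left(a{\left(48 \right)} - 3212\right) + 587 = \left(4 \cdot 48^{2} - 3212\right) + 587 = \left(4 \cdot 2304 - 3212\right) + 587 = \left(9216 - 3212\right) + 587 = 6004 + 587 = 6591$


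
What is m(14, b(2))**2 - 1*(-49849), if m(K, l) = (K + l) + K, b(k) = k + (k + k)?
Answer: 51005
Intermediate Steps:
b(k) = 3*k (b(k) = k + 2*k = 3*k)
m(K, l) = l + 2*K
m(14, b(2))**2 - 1*(-49849) = (3*2 + 2*14)**2 - 1*(-49849) = (6 + 28)**2 + 49849 = 34**2 + 49849 = 1156 + 49849 = 51005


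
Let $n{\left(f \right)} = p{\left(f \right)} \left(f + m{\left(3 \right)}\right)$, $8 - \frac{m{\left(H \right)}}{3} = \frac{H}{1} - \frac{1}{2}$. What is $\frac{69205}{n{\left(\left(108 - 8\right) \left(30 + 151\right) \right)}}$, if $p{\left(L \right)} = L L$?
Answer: $\frac{13841}{1187029313000} \approx 1.166 \cdot 10^{-8}$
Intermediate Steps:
$m{\left(H \right)} = \frac{51}{2} - 3 H$ ($m{\left(H \right)} = 24 - 3 \left(\frac{H}{1} - \frac{1}{2}\right) = 24 - 3 \left(H 1 - \frac{1}{2}\right) = 24 - 3 \left(H - \frac{1}{2}\right) = 24 - 3 \left(- \frac{1}{2} + H\right) = 24 - \left(- \frac{3}{2} + 3 H\right) = \frac{51}{2} - 3 H$)
$p{\left(L \right)} = L^{2}$
$n{\left(f \right)} = f^{2} \left(\frac{33}{2} + f\right)$ ($n{\left(f \right)} = f^{2} \left(f + \left(\frac{51}{2} - 9\right)\right) = f^{2} \left(f + \frac{33}{2}\right) = f^{2} \left(\frac{33}{2} + f\right)$)
$\frac{69205}{n{\left(\left(108 - 8\right) \left(30 + 151\right) \right)}} = \frac{69205}{\left(\left(108 - 8\right) \left(30 + 151\right)\right)^{2} \left(\frac{33}{2} + \left(108 - 8\right) \left(30 + 151\right)\right)} = \frac{69205}{\left(100 \cdot 181\right)^{2} \left(\frac{33}{2} + 100 \cdot 181\right)} = \frac{69205}{18100^{2} \left(\frac{33}{2} + 18100\right)} = \frac{69205}{327610000 \cdot \frac{36233}{2}} = \frac{69205}{5935146565000} = 69205 \cdot \frac{1}{5935146565000} = \frac{13841}{1187029313000}$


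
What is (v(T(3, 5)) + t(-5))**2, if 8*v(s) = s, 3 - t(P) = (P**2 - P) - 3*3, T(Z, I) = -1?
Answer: 21025/64 ≈ 328.52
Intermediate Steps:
t(P) = 12 + P - P**2 (t(P) = 3 - ((P**2 - P) - 3*3) = 3 - ((P**2 - P) - 9) = 3 - (-9 + P**2 - P) = 3 + (9 + P - P**2) = 12 + P - P**2)
v(s) = s/8
(v(T(3, 5)) + t(-5))**2 = ((1/8)*(-1) + (12 - 5 - 1*(-5)**2))**2 = (-1/8 + (12 - 5 - 1*25))**2 = (-1/8 + (12 - 5 - 25))**2 = (-1/8 - 18)**2 = (-145/8)**2 = 21025/64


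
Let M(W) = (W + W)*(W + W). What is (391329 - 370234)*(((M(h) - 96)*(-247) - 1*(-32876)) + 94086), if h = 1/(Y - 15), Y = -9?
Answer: 457694185855/144 ≈ 3.1784e+9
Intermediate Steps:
h = -1/24 (h = 1/(-9 - 15) = 1/(-24) = -1/24 ≈ -0.041667)
M(W) = 4*W**2 (M(W) = (2*W)*(2*W) = 4*W**2)
(391329 - 370234)*(((M(h) - 96)*(-247) - 1*(-32876)) + 94086) = (391329 - 370234)*(((4*(-1/24)**2 - 96)*(-247) - 1*(-32876)) + 94086) = 21095*(((4*(1/576) - 96)*(-247) + 32876) + 94086) = 21095*(((1/144 - 96)*(-247) + 32876) + 94086) = 21095*((-13823/144*(-247) + 32876) + 94086) = 21095*((3414281/144 + 32876) + 94086) = 21095*(8148425/144 + 94086) = 21095*(21696809/144) = 457694185855/144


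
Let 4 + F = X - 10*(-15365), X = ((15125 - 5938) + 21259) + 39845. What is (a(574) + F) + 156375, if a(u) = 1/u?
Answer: 218299089/574 ≈ 3.8031e+5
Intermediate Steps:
X = 70291 (X = (9187 + 21259) + 39845 = 30446 + 39845 = 70291)
F = 223937 (F = -4 + (70291 - 10*(-15365)) = -4 + (70291 - 1*(-153650)) = -4 + (70291 + 153650) = -4 + 223941 = 223937)
(a(574) + F) + 156375 = (1/574 + 223937) + 156375 = 128539839/574 + 156375 = 218299089/574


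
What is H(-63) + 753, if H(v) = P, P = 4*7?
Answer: 781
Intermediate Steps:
P = 28
H(v) = 28
H(-63) + 753 = 28 + 753 = 781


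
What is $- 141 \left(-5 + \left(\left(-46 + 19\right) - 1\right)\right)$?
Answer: $4653$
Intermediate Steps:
$- 141 \left(-5 + \left(\left(-46 + 19\right) - 1\right)\right) = - 141 \left(-5 - 28\right) = \left(-141\right) \left(-33\right) = 4653$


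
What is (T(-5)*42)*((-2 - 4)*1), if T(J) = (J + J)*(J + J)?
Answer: -25200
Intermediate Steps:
T(J) = 4*J² (T(J) = (2*J)*(2*J) = 4*J²)
(T(-5)*42)*((-2 - 4)*1) = ((4*(-5)²)*42)*((-2 - 4)*1) = ((4*25)*42)*(-6*1) = (100*42)*(-6) = 4200*(-6) = -25200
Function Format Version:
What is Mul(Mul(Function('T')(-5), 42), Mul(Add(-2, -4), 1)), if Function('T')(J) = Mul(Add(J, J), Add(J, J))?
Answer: -25200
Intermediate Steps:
Function('T')(J) = Mul(4, Pow(J, 2)) (Function('T')(J) = Mul(Mul(2, J), Mul(2, J)) = Mul(4, Pow(J, 2)))
Mul(Mul(Function('T')(-5), 42), Mul(Add(-2, -4), 1)) = Mul(Mul(Mul(4, Pow(-5, 2)), 42), Mul(Add(-2, -4), 1)) = Mul(Mul(Mul(4, 25), 42), Mul(-6, 1)) = Mul(Mul(100, 42), -6) = Mul(4200, -6) = -25200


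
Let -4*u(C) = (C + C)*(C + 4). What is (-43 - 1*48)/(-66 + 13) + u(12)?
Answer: -4997/53 ≈ -94.283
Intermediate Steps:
u(C) = -C*(4 + C)/2 (u(C) = -(C + C)*(C + 4)/4 = -2*C*(4 + C)/4 = -C*(4 + C)/2)
(-43 - 1*48)/(-66 + 13) + u(12) = (-43 - 1*48)/(-66 + 13) - ½*12*(4 + 12) = (-43 - 48)/(-53) - ½*12*16 = -1/53*(-91) - 96 = 91/53 - 96 = -4997/53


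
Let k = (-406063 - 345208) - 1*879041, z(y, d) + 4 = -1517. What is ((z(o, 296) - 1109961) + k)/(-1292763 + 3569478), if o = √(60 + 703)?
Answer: -2741794/2276715 ≈ -1.2043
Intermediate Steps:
o = √763 ≈ 27.622
z(y, d) = -1521 (z(y, d) = -4 - 1517 = -1521)
k = -1630312 (k = -751271 - 879041 = -1630312)
((z(o, 296) - 1109961) + k)/(-1292763 + 3569478) = ((-1521 - 1109961) - 1630312)/(-1292763 + 3569478) = (-1111482 - 1630312)/2276715 = -2741794*1/2276715 = -2741794/2276715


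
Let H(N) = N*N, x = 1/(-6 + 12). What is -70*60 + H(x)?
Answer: -151199/36 ≈ -4200.0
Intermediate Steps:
x = ⅙ (x = 1/6 = ⅙ ≈ 0.16667)
H(N) = N²
-70*60 + H(x) = -70*60 + (⅙)² = -4200 + 1/36 = -151199/36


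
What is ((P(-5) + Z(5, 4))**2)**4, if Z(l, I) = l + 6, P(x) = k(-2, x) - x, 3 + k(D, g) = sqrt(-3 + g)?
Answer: -139939903 + 686939344*I*sqrt(2) ≈ -1.3994e+8 + 9.7148e+8*I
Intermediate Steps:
k(D, g) = -3 + sqrt(-3 + g)
P(x) = -3 + sqrt(-3 + x) - x (P(x) = (-3 + sqrt(-3 + x)) - x = -3 + sqrt(-3 + x) - x)
Z(l, I) = 6 + l
((P(-5) + Z(5, 4))**2)**4 = (((-3 + sqrt(-3 - 5) - 1*(-5)) + (6 + 5))**2)**4 = (((-3 + sqrt(-8) + 5) + 11)**2)**4 = (((-3 + 2*I*sqrt(2) + 5) + 11)**2)**4 = (((2 + 2*I*sqrt(2)) + 11)**2)**4 = ((13 + 2*I*sqrt(2))**2)**4 = (13 + 2*I*sqrt(2))**8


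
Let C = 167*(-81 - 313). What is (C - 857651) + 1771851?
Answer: 848402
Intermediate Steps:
C = -65798 (C = 167*(-394) = -65798)
(C - 857651) + 1771851 = (-65798 - 857651) + 1771851 = -923449 + 1771851 = 848402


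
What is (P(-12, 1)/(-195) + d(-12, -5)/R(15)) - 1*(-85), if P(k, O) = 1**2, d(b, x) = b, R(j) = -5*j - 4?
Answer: 1311686/15405 ≈ 85.147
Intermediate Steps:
R(j) = -4 - 5*j
P(k, O) = 1
(P(-12, 1)/(-195) + d(-12, -5)/R(15)) - 1*(-85) = (1/(-195) - 12/(-4 - 5*15)) - 1*(-85) = (1*(-1/195) - 12/(-4 - 75)) + 85 = (-1/195 - 12/(-79)) + 85 = (-1/195 - 12*(-1/79)) + 85 = (-1/195 + 12/79) + 85 = 2261/15405 + 85 = 1311686/15405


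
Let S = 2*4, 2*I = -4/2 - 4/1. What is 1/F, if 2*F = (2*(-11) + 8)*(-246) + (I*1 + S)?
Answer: 2/3449 ≈ 0.00057988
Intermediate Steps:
I = -3 (I = (-4/2 - 4/1)/2 = (-4*1/2 - 4*1)/2 = (-2 - 4)/2 = (1/2)*(-6) = -3)
S = 8
F = 3449/2 (F = ((2*(-11) + 8)*(-246) + (-3*1 + 8))/2 = ((-22 + 8)*(-246) + (-3 + 8))/2 = (-14*(-246) + 5)/2 = (3444 + 5)/2 = (1/2)*3449 = 3449/2 ≈ 1724.5)
1/F = 1/(3449/2) = 2/3449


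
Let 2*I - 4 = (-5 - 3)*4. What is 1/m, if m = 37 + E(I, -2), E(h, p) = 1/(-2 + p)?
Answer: 4/147 ≈ 0.027211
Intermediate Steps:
I = -14 (I = 2 + ((-5 - 3)*4)/2 = 2 + (-8*4)/2 = 2 + (1/2)*(-32) = 2 - 16 = -14)
m = 147/4 (m = 37 + 1/(-2 - 2) = 37 + 1/(-4) = 37 - 1/4 = 147/4 ≈ 36.750)
1/m = 1/(147/4) = 4/147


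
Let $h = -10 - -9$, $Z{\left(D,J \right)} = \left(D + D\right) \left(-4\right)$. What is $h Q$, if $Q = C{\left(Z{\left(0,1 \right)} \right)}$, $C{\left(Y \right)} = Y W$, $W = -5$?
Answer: $0$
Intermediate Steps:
$Z{\left(D,J \right)} = - 8 D$ ($Z{\left(D,J \right)} = 2 D \left(-4\right) = - 8 D$)
$C{\left(Y \right)} = - 5 Y$ ($C{\left(Y \right)} = Y \left(-5\right) = - 5 Y$)
$Q = 0$ ($Q = - 5 \left(\left(-8\right) 0\right) = \left(-5\right) 0 = 0$)
$h = -1$ ($h = -10 + 9 = -1$)
$h Q = \left(-1\right) 0 = 0$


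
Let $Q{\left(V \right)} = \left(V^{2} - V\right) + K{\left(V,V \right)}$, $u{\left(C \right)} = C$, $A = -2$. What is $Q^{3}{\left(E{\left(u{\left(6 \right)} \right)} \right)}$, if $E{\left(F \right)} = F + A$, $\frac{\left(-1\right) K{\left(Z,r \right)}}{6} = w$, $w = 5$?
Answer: $-5832$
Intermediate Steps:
$K{\left(Z,r \right)} = -30$ ($K{\left(Z,r \right)} = \left(-6\right) 5 = -30$)
$E{\left(F \right)} = -2 + F$ ($E{\left(F \right)} = F - 2 = -2 + F$)
$Q{\left(V \right)} = -30 + V^{2} - V$ ($Q{\left(V \right)} = \left(V^{2} - V\right) - 30 = -30 + V^{2} - V$)
$Q^{3}{\left(E{\left(u{\left(6 \right)} \right)} \right)} = \left(-30 + \left(-2 + 6\right)^{2} - \left(-2 + 6\right)\right)^{3} = \left(-30 + 4^{2} - 4\right)^{3} = \left(-30 + 16 - 4\right)^{3} = \left(-18\right)^{3} = -5832$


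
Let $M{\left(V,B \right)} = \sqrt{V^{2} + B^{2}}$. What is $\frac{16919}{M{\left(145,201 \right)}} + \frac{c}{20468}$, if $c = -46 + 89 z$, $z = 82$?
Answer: $\frac{259}{731} + \frac{16919 \sqrt{61426}}{61426} \approx 68.619$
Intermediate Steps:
$c = 7252$ ($c = -46 + 89 \cdot 82 = -46 + 7298 = 7252$)
$M{\left(V,B \right)} = \sqrt{B^{2} + V^{2}}$
$\frac{16919}{M{\left(145,201 \right)}} + \frac{c}{20468} = \frac{16919}{\sqrt{201^{2} + 145^{2}}} + \frac{7252}{20468} = \frac{16919}{\sqrt{40401 + 21025}} + 7252 \cdot \frac{1}{20468} = \frac{16919}{\sqrt{61426}} + \frac{259}{731} = 16919 \frac{\sqrt{61426}}{61426} + \frac{259}{731} = \frac{16919 \sqrt{61426}}{61426} + \frac{259}{731} = \frac{259}{731} + \frac{16919 \sqrt{61426}}{61426}$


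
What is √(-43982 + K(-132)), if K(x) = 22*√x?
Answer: √(-43982 + 44*I*√33) ≈ 0.6026 + 209.72*I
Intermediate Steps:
√(-43982 + K(-132)) = √(-43982 + 22*√(-132)) = √(-43982 + 22*(2*I*√33)) = √(-43982 + 44*I*√33)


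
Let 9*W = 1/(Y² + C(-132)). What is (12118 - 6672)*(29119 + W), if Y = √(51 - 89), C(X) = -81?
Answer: 24263056544/153 ≈ 1.5858e+8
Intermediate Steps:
Y = I*√38 (Y = √(-38) = I*√38 ≈ 6.1644*I)
W = -1/1071 (W = 1/(9*((I*√38)² - 81)) = 1/(9*(-38 - 81)) = (⅑)/(-119) = (⅑)*(-1/119) = -1/1071 ≈ -0.00093371)
(12118 - 6672)*(29119 + W) = (12118 - 6672)*(29119 - 1/1071) = 5446*(31186448/1071) = 24263056544/153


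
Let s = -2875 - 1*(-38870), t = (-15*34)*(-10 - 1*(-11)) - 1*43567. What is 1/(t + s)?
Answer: -1/8082 ≈ -0.00012373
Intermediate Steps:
t = -44077 (t = -510*(-10 + 11) - 43567 = -510*1 - 43567 = -510 - 43567 = -44077)
s = 35995 (s = -2875 + 38870 = 35995)
1/(t + s) = 1/(-44077 + 35995) = 1/(-8082) = -1/8082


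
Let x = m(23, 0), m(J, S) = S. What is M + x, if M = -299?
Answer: -299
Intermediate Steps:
x = 0
M + x = -299 + 0 = -299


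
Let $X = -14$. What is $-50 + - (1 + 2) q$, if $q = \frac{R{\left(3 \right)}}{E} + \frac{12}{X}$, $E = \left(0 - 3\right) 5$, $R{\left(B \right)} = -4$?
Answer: $- \frac{1688}{35} \approx -48.229$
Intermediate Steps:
$E = -15$ ($E = \left(-3\right) 5 = -15$)
$q = - \frac{62}{105}$ ($q = - \frac{4}{-15} + \frac{12}{-14} = \left(-4\right) \left(- \frac{1}{15}\right) + 12 \left(- \frac{1}{14}\right) = \frac{4}{15} - \frac{6}{7} = - \frac{62}{105} \approx -0.59048$)
$-50 + - (1 + 2) q = -50 + - (1 + 2) \left(- \frac{62}{105}\right) = -50 + \left(-1\right) 3 \left(- \frac{62}{105}\right) = -50 - - \frac{62}{35} = -50 + \frac{62}{35} = - \frac{1688}{35}$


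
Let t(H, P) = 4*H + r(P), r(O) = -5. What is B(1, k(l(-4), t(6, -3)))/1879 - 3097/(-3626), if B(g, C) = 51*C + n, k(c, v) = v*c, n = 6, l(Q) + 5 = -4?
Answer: -25781327/6813254 ≈ -3.7840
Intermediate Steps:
l(Q) = -9 (l(Q) = -5 - 4 = -9)
t(H, P) = -5 + 4*H (t(H, P) = 4*H - 5 = -5 + 4*H)
k(c, v) = c*v
B(g, C) = 6 + 51*C (B(g, C) = 51*C + 6 = 6 + 51*C)
B(1, k(l(-4), t(6, -3)))/1879 - 3097/(-3626) = (6 + 51*(-9*(-5 + 4*6)))/1879 - 3097/(-3626) = (6 + 51*(-9*(-5 + 24)))*(1/1879) - 3097*(-1/3626) = (6 + 51*(-9*19))*(1/1879) + 3097/3626 = (6 + 51*(-171))*(1/1879) + 3097/3626 = (6 - 8721)*(1/1879) + 3097/3626 = -8715*1/1879 + 3097/3626 = -8715/1879 + 3097/3626 = -25781327/6813254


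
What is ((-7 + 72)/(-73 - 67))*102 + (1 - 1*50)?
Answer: -1349/14 ≈ -96.357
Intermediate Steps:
((-7 + 72)/(-73 - 67))*102 + (1 - 1*50) = (65/(-140))*102 + (1 - 50) = (65*(-1/140))*102 - 49 = -13/28*102 - 49 = -663/14 - 49 = -1349/14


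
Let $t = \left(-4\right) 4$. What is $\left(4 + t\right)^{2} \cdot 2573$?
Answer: $370512$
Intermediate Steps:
$t = -16$
$\left(4 + t\right)^{2} \cdot 2573 = \left(4 - 16\right)^{2} \cdot 2573 = \left(-12\right)^{2} \cdot 2573 = 144 \cdot 2573 = 370512$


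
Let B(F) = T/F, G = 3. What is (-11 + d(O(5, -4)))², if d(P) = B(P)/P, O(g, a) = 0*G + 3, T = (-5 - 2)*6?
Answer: 2209/9 ≈ 245.44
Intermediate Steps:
T = -42 (T = -7*6 = -42)
B(F) = -42/F
O(g, a) = 3 (O(g, a) = 0*3 + 3 = 0 + 3 = 3)
d(P) = -42/P² (d(P) = (-42/P)/P = -42/P²)
(-11 + d(O(5, -4)))² = (-11 - 42/3²)² = (-11 - 42*⅑)² = (-11 - 14/3)² = (-47/3)² = 2209/9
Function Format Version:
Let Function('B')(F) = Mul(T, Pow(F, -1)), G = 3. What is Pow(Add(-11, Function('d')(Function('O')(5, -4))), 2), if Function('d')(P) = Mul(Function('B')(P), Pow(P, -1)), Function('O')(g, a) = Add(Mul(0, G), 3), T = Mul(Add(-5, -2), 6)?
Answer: Rational(2209, 9) ≈ 245.44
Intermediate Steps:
T = -42 (T = Mul(-7, 6) = -42)
Function('B')(F) = Mul(-42, Pow(F, -1))
Function('O')(g, a) = 3 (Function('O')(g, a) = Add(Mul(0, 3), 3) = Add(0, 3) = 3)
Function('d')(P) = Mul(-42, Pow(P, -2)) (Function('d')(P) = Mul(Mul(-42, Pow(P, -1)), Pow(P, -1)) = Mul(-42, Pow(P, -2)))
Pow(Add(-11, Function('d')(Function('O')(5, -4))), 2) = Pow(Add(-11, Mul(-42, Pow(3, -2))), 2) = Pow(Add(-11, Mul(-42, Rational(1, 9))), 2) = Pow(Add(-11, Rational(-14, 3)), 2) = Pow(Rational(-47, 3), 2) = Rational(2209, 9)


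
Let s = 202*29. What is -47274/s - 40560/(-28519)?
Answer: -555303363/83532151 ≈ -6.6478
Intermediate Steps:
s = 5858
-47274/s - 40560/(-28519) = -47274/5858 - 40560/(-28519) = -47274*1/5858 - 40560*(-1/28519) = -23637/2929 + 40560/28519 = -555303363/83532151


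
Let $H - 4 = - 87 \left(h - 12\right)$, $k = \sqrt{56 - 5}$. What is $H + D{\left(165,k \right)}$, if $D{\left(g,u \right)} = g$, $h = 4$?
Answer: $865$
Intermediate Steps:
$k = \sqrt{51} \approx 7.1414$
$H = 700$ ($H = 4 - 87 \left(4 - 12\right) = 4 - -696 = 4 + 696 = 700$)
$H + D{\left(165,k \right)} = 700 + 165 = 865$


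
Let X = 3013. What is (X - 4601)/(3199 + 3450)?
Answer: -1588/6649 ≈ -0.23883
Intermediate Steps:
(X - 4601)/(3199 + 3450) = (3013 - 4601)/(3199 + 3450) = -1588/6649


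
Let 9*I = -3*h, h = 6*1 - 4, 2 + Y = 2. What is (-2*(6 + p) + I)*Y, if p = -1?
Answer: 0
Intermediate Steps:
Y = 0 (Y = -2 + 2 = 0)
h = 2 (h = 6 - 4 = 2)
I = -⅔ (I = (-3*2)/9 = (⅑)*(-6) = -⅔ ≈ -0.66667)
(-2*(6 + p) + I)*Y = (-2*(6 - 1) - ⅔)*0 = (-2*5 - ⅔)*0 = (-10 - ⅔)*0 = -32/3*0 = 0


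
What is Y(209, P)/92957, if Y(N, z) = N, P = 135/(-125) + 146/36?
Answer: 209/92957 ≈ 0.0022484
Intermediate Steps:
P = 1339/450 (P = 135*(-1/125) + 146*(1/36) = -27/25 + 73/18 = 1339/450 ≈ 2.9756)
Y(209, P)/92957 = 209/92957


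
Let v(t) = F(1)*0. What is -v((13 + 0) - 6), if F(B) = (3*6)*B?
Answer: 0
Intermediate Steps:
F(B) = 18*B
v(t) = 0 (v(t) = (18*1)*0 = 18*0 = 0)
-v((13 + 0) - 6) = -1*0 = 0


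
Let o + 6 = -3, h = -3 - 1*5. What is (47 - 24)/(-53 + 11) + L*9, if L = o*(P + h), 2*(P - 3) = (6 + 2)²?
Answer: -91877/42 ≈ -2187.5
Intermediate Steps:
h = -8 (h = -3 - 5 = -8)
o = -9 (o = -6 - 3 = -9)
P = 35 (P = 3 + (6 + 2)²/2 = 3 + (½)*8² = 3 + (½)*64 = 3 + 32 = 35)
L = -243 (L = -9*(35 - 8) = -9*27 = -243)
(47 - 24)/(-53 + 11) + L*9 = (47 - 24)/(-53 + 11) - 243*9 = 23/(-42) - 2187 = 23*(-1/42) - 2187 = -23/42 - 2187 = -91877/42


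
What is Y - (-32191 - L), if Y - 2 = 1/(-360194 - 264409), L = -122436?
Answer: -56366048530/624603 ≈ -90243.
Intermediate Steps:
Y = 1249205/624603 (Y = 2 + 1/(-360194 - 264409) = 2 + 1/(-624603) = 2 - 1/624603 = 1249205/624603 ≈ 2.0000)
Y - (-32191 - L) = 1249205/624603 - (-32191 - 1*(-122436)) = 1249205/624603 - (-32191 + 122436) = 1249205/624603 - 1*90245 = 1249205/624603 - 90245 = -56366048530/624603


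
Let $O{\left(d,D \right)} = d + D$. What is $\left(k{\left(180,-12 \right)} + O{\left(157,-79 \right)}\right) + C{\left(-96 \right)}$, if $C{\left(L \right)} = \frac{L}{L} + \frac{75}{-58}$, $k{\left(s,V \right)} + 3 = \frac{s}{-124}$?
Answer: $\frac{131713}{1798} \approx 73.255$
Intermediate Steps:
$k{\left(s,V \right)} = -3 - \frac{s}{124}$ ($k{\left(s,V \right)} = -3 + \frac{s}{-124} = -3 + s \left(- \frac{1}{124}\right) = -3 - \frac{s}{124}$)
$O{\left(d,D \right)} = D + d$
$C{\left(L \right)} = - \frac{17}{58}$ ($C{\left(L \right)} = 1 + 75 \left(- \frac{1}{58}\right) = 1 - \frac{75}{58} = - \frac{17}{58}$)
$\left(k{\left(180,-12 \right)} + O{\left(157,-79 \right)}\right) + C{\left(-96 \right)} = \left(\left(-3 - \frac{45}{31}\right) + \left(-79 + 157\right)\right) - \frac{17}{58} = \left(\left(-3 - \frac{45}{31}\right) + 78\right) - \frac{17}{58} = \left(- \frac{138}{31} + 78\right) - \frac{17}{58} = \frac{2280}{31} - \frac{17}{58} = \frac{131713}{1798}$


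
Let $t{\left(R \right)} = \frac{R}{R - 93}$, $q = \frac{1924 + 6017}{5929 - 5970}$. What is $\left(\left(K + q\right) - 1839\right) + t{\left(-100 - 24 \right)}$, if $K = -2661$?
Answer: $- \frac{1346923}{287} \approx -4693.1$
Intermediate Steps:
$q = - \frac{7941}{41}$ ($q = \frac{7941}{-41} = 7941 \left(- \frac{1}{41}\right) = - \frac{7941}{41} \approx -193.68$)
$t{\left(R \right)} = \frac{R}{-93 + R}$
$\left(\left(K + q\right) - 1839\right) + t{\left(-100 - 24 \right)} = \left(\left(-2661 - \frac{7941}{41}\right) - 1839\right) + \frac{-100 - 24}{-93 - 124} = \left(- \frac{117042}{41} - 1839\right) - \frac{124}{-93 - 124} = - \frac{192441}{41} - \frac{124}{-217} = - \frac{192441}{41} - - \frac{4}{7} = - \frac{192441}{41} + \frac{4}{7} = - \frac{1346923}{287}$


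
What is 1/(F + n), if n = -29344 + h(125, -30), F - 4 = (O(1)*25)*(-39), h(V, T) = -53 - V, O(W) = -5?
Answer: -1/24643 ≈ -4.0579e-5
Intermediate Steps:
F = 4879 (F = 4 - 5*25*(-39) = 4 - 125*(-39) = 4 + 4875 = 4879)
n = -29522 (n = -29344 + (-53 - 1*125) = -29344 + (-53 - 125) = -29344 - 178 = -29522)
1/(F + n) = 1/(4879 - 29522) = 1/(-24643) = -1/24643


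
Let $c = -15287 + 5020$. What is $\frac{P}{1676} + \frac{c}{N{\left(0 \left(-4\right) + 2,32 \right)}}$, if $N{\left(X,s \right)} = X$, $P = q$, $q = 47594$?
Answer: $- \frac{2139038}{419} \approx -5105.1$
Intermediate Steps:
$P = 47594$
$c = -10267$
$\frac{P}{1676} + \frac{c}{N{\left(0 \left(-4\right) + 2,32 \right)}} = \frac{47594}{1676} - \frac{10267}{0 \left(-4\right) + 2} = 47594 \cdot \frac{1}{1676} - \frac{10267}{0 + 2} = \frac{23797}{838} - \frac{10267}{2} = - \frac{2139038}{419}$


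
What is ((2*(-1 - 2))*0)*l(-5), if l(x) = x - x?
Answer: 0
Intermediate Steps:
l(x) = 0
((2*(-1 - 2))*0)*l(-5) = ((2*(-1 - 2))*0)*0 = ((2*(-3))*0)*0 = -6*0*0 = 0*0 = 0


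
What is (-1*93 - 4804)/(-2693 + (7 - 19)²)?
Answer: 4897/2549 ≈ 1.9211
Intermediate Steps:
(-1*93 - 4804)/(-2693 + (7 - 19)²) = (-93 - 4804)/(-2693 + (-12)²) = -4897/(-2693 + 144) = -4897/(-2549) = -4897*(-1/2549) = 4897/2549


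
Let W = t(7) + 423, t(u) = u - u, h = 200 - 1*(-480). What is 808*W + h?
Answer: 342464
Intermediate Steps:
h = 680 (h = 200 + 480 = 680)
t(u) = 0
W = 423 (W = 0 + 423 = 423)
808*W + h = 808*423 + 680 = 341784 + 680 = 342464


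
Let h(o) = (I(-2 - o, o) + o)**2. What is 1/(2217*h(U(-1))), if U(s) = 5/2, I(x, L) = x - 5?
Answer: 1/108633 ≈ 9.2053e-6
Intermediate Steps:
I(x, L) = -5 + x
U(s) = 5/2 (U(s) = 5*(1/2) = 5/2)
h(o) = 49 (h(o) = ((-5 + (-2 - o)) + o)**2 = ((-7 - o) + o)**2 = (-7)**2 = 49)
1/(2217*h(U(-1))) = 1/(2217*49) = 1/108633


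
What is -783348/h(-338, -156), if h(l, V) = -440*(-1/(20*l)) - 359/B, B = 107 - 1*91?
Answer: 2118172992/60847 ≈ 34811.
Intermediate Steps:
B = 16 (B = 107 - 91 = 16)
h(l, V) = -359/16 + 22/l (h(l, V) = -440*(-1/(20*l)) - 359/16 = -(-22)/l - 359*1/16 = 22/l - 359/16 = -359/16 + 22/l)
-783348/h(-338, -156) = -783348/(-359/16 + 22/(-338)) = -783348/(-359/16 + 22*(-1/338)) = -783348/(-359/16 - 11/169) = -783348/(-60847/2704) = -783348*(-2704/60847) = 2118172992/60847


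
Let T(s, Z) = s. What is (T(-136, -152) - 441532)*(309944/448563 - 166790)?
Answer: 33043617918833768/448563 ≈ 7.3665e+10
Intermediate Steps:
(T(-136, -152) - 441532)*(309944/448563 - 166790) = (-136 - 441532)*(309944/448563 - 166790) = -441668*(309944*(1/448563) - 166790) = -441668*(309944/448563 - 166790) = -441668*(-74815512826/448563) = 33043617918833768/448563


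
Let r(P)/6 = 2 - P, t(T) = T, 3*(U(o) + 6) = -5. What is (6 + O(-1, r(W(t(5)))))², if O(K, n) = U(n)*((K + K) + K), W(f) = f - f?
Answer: 841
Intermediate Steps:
U(o) = -23/3 (U(o) = -6 + (⅓)*(-5) = -6 - 5/3 = -23/3)
W(f) = 0
r(P) = 12 - 6*P (r(P) = 6*(2 - P) = 12 - 6*P)
O(K, n) = -23*K (O(K, n) = -23*((K + K) + K)/3 = -23*(2*K + K)/3 = -23*K)
(6 + O(-1, r(W(t(5)))))² = (6 - 23*(-1))² = (6 + 23)² = 29² = 841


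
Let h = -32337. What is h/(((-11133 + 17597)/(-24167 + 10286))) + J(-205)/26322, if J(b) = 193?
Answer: 5907577338193/85072704 ≈ 69442.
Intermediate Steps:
h/(((-11133 + 17597)/(-24167 + 10286))) + J(-205)/26322 = -32337*(-24167 + 10286)/(-11133 + 17597) + 193/26322 = -32337/(6464/(-13881)) + 193*(1/26322) = -32337/(6464*(-1/13881)) + 193/26322 = -32337/(-6464/13881) + 193/26322 = -32337*(-13881/6464) + 193/26322 = 448869897/6464 + 193/26322 = 5907577338193/85072704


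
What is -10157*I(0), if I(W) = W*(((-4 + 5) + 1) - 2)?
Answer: 0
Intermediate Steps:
I(W) = 0 (I(W) = W*((1 + 1) - 2) = W*(2 - 2) = W*0 = 0)
-10157*I(0) = -10157*0 = 0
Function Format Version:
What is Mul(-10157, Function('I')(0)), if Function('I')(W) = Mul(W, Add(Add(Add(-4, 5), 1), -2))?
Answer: 0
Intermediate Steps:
Function('I')(W) = 0 (Function('I')(W) = Mul(W, Add(Add(1, 1), -2)) = Mul(W, Add(2, -2)) = Mul(W, 0) = 0)
Mul(-10157, Function('I')(0)) = Mul(-10157, 0) = 0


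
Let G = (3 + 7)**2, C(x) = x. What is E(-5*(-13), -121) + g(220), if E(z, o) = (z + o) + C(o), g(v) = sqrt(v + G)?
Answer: -177 + 8*sqrt(5) ≈ -159.11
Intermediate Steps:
G = 100 (G = 10**2 = 100)
g(v) = sqrt(100 + v) (g(v) = sqrt(v + 100) = sqrt(100 + v))
E(z, o) = z + 2*o (E(z, o) = (z + o) + o = (o + z) + o = z + 2*o)
E(-5*(-13), -121) + g(220) = (-5*(-13) + 2*(-121)) + sqrt(100 + 220) = (65 - 242) + sqrt(320) = -177 + 8*sqrt(5)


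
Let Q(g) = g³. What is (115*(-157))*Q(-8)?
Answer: 9244160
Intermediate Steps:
(115*(-157))*Q(-8) = (115*(-157))*(-8)³ = -18055*(-512) = 9244160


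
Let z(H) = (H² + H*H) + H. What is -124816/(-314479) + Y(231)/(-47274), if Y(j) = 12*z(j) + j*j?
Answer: -138164677393/4955560082 ≈ -27.881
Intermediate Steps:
z(H) = H + 2*H² (z(H) = (H² + H²) + H = 2*H² + H = H + 2*H²)
Y(j) = j² + 12*j*(1 + 2*j) (Y(j) = 12*(j*(1 + 2*j)) + j*j = 12*j*(1 + 2*j) + j² = j² + 12*j*(1 + 2*j))
-124816/(-314479) + Y(231)/(-47274) = -124816/(-314479) + (231*(12 + 25*231))/(-47274) = -124816*(-1/314479) + (231*(12 + 5775))*(-1/47274) = 124816/314479 + (231*5787)*(-1/47274) = 124816/314479 + 1336797*(-1/47274) = 124816/314479 - 445599/15758 = -138164677393/4955560082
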